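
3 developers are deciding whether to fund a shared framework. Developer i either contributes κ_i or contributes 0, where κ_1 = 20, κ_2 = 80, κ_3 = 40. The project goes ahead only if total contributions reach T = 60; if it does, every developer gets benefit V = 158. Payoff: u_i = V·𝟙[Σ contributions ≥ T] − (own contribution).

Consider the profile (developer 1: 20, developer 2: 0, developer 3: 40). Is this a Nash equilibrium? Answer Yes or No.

Total = 60 ≥ 60: provided.
Developer 1 (pledges 20, payoff 138): dropping to 0 → total 40, payoff 0. No gain.
Developer 2 (pledges 0, payoff 158): pledging 80 → total 140, payoff 78. No gain.
Developer 3 (pledges 40, payoff 118): dropping to 0 → total 20, payoff 0. No gain.

Yes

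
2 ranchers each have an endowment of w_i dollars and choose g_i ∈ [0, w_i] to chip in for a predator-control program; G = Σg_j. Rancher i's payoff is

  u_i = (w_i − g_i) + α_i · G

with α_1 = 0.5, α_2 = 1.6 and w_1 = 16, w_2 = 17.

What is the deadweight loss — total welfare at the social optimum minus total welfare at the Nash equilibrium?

∂u_i/∂g_i = α_i − 1, so rancher i contributes w_i if α_i > 1, else 0.
α_i > 1 for i ∈ {2}; NE contributions (0, 17), G = 17.
W^NE = Σw_i − G^NE + (Σα_i)·G^NE = 33 + 1.1·17 = 51.7.
Planner: ∂(Σu_j)/∂g_i = Σα_j − 1 = 1.1 > 0, so everyone contributes w_i; G^SO = 33, W^SO = 33 + 1.1·33 = 69.3.
Deadweight loss = 17.6.

17.6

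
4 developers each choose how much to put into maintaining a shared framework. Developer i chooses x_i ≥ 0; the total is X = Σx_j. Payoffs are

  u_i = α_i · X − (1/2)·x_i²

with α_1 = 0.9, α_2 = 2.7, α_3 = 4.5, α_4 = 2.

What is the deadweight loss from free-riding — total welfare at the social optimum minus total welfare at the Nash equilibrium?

Developer i's FOC: ∂u_i/∂x_i = α_i − x_i = 0, so x_i* = α_i.
NE contributions = (0.9, 2.7, 4.5, 2); X = 10.1.
W^NE = (Σα)·X − ½Σα_i² = 10.1² − ½·32.35 = 85.835.
Planner sets x_i = Σα_j = 10.1 for every i, so X^SO = 4·10.1 = 40.4.
W^SO = (Σα)·X^SO − ½·4·(Σα)² = (4/2)·10.1² = 204.02.
Deadweight loss = W^SO − W^NE = 118.185.

118.185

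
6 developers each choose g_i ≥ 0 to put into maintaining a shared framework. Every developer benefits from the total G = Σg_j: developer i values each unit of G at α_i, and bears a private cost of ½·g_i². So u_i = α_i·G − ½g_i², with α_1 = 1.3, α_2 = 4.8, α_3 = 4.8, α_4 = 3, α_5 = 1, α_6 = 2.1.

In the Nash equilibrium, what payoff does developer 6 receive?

Developer i's FOC: ∂u_i/∂g_i = α_i − g_i = 0, so g_i* = α_i.
NE contributions = (1.3, 4.8, 4.8, 3, 1, 2.1); G = 17.
u_6 = α_6·G − ½·(g_6)² = 2.1·17 − ½·2.1² = 33.495.

33.495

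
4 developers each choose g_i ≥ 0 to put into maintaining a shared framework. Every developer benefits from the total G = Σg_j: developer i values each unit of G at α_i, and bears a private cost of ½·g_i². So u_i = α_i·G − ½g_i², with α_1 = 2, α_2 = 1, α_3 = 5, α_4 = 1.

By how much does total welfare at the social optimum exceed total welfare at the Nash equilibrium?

Developer i's FOC: ∂u_i/∂g_i = α_i − g_i = 0, so g_i* = α_i.
NE contributions = (2, 1, 5, 1); G = 9.
W^NE = (Σα)·G − ½Σα_i² = 9² − ½·31 = 65.5.
Planner sets g_i = Σα_j = 9 for every i, so G^SO = 4·9 = 36.
W^SO = (Σα)·G^SO − ½·4·(Σα)² = (4/2)·9² = 162.
Deadweight loss = W^SO − W^NE = 96.5.

96.5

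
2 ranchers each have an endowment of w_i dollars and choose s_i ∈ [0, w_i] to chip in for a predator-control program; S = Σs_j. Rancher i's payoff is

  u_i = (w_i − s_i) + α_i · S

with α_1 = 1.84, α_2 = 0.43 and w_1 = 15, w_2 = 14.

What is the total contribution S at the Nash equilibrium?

∂u_i/∂s_i = α_i − 1, so rancher i contributes w_i if α_i > 1, else 0.
α_i > 1 for i ∈ {1}; NE contributions (15, 0), S = 15.

15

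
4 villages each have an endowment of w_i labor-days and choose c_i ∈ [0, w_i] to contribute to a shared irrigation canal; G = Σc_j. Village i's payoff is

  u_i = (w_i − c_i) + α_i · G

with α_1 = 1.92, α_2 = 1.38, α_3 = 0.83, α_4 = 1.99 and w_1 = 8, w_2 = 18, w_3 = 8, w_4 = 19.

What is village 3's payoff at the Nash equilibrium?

∂u_i/∂c_i = α_i − 1, so village i contributes w_i if α_i > 1, else 0.
α_i > 1 for i ∈ {1, 2, 4}; NE contributions (8, 18, 0, 19), G = 45.
u_3 = (8 − 0) + 0.83·45 = 45.35.

45.35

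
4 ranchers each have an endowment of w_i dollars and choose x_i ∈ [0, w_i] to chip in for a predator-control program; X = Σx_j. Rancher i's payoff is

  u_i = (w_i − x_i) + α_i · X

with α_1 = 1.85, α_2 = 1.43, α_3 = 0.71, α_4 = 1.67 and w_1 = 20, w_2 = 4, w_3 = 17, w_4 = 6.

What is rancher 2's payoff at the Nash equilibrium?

∂u_i/∂x_i = α_i − 1, so rancher i contributes w_i if α_i > 1, else 0.
α_i > 1 for i ∈ {1, 2, 4}; NE contributions (20, 4, 0, 6), X = 30.
u_2 = (4 − 4) + 1.43·30 = 42.9.

42.9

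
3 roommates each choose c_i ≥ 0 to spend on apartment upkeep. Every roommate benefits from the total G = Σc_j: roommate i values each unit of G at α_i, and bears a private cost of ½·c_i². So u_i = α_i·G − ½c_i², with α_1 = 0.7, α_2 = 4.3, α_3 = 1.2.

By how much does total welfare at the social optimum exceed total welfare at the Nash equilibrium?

29.43

Roommate i's FOC: ∂u_i/∂c_i = α_i − c_i = 0, so c_i* = α_i.
NE contributions = (0.7, 4.3, 1.2); G = 6.2.
W^NE = (Σα)·G − ½Σα_i² = 6.2² − ½·20.42 = 28.23.
Planner sets c_i = Σα_j = 6.2 for every i, so G^SO = 3·6.2 = 18.6.
W^SO = (Σα)·G^SO − ½·3·(Σα)² = (3/2)·6.2² = 57.66.
Deadweight loss = W^SO − W^NE = 29.43.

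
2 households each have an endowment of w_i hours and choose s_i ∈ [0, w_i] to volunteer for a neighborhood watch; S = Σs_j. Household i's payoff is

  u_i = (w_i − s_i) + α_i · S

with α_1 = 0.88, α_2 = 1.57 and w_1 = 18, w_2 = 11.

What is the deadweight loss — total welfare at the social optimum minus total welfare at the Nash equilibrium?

∂u_i/∂s_i = α_i − 1, so household i contributes w_i if α_i > 1, else 0.
α_i > 1 for i ∈ {2}; NE contributions (0, 11), S = 11.
W^NE = Σw_i − S^NE + (Σα_i)·S^NE = 29 + 1.45·11 = 44.95.
Planner: ∂(Σu_j)/∂s_i = Σα_j − 1 = 1.45 > 0, so everyone contributes w_i; S^SO = 29, W^SO = 29 + 1.45·29 = 71.05.
Deadweight loss = 26.1.

26.1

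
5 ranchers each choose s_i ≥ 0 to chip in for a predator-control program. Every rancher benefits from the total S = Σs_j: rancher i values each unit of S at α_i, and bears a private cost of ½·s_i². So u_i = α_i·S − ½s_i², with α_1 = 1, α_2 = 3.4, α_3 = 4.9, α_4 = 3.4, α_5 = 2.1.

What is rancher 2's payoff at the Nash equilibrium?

Rancher i's FOC: ∂u_i/∂s_i = α_i − s_i = 0, so s_i* = α_i.
NE contributions = (1, 3.4, 4.9, 3.4, 2.1); S = 14.8.
u_2 = α_2·S − ½·(s_2)² = 3.4·14.8 − ½·3.4² = 44.54.

44.54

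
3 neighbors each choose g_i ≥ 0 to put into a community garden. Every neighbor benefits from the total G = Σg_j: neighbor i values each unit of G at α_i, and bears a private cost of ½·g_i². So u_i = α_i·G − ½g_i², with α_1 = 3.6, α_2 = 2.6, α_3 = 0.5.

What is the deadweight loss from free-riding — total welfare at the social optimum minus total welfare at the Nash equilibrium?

32.43

Neighbor i's FOC: ∂u_i/∂g_i = α_i − g_i = 0, so g_i* = α_i.
NE contributions = (3.6, 2.6, 0.5); G = 6.7.
W^NE = (Σα)·G − ½Σα_i² = 6.7² − ½·19.97 = 34.905.
Planner sets g_i = Σα_j = 6.7 for every i, so G^SO = 3·6.7 = 20.1.
W^SO = (Σα)·G^SO − ½·3·(Σα)² = (3/2)·6.7² = 67.335.
Deadweight loss = W^SO − W^NE = 32.43.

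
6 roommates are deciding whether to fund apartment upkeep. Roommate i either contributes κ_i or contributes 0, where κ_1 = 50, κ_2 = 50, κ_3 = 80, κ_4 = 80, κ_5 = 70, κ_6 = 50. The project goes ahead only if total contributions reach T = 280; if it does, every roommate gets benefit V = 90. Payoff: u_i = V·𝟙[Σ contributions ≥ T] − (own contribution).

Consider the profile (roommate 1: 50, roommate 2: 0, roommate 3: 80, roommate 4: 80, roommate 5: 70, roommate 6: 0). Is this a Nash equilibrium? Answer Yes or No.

Yes

Total = 280 ≥ 280: provided.
Roommate 1 (pledges 50, payoff 40): dropping to 0 → total 230, payoff 0. No gain.
Roommate 2 (pledges 0, payoff 90): pledging 50 → total 330, payoff 40. No gain.
Roommate 3 (pledges 80, payoff 10): dropping to 0 → total 200, payoff 0. No gain.
Roommate 4 (pledges 80, payoff 10): dropping to 0 → total 200, payoff 0. No gain.
Roommate 5 (pledges 70, payoff 20): dropping to 0 → total 210, payoff 0. No gain.
Roommate 6 (pledges 0, payoff 90): pledging 50 → total 330, payoff 40. No gain.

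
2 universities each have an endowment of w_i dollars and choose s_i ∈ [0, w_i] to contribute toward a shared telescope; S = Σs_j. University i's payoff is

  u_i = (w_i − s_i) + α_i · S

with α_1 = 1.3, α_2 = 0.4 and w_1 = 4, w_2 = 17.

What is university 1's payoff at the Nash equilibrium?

5.2

∂u_i/∂s_i = α_i − 1, so university i contributes w_i if α_i > 1, else 0.
α_i > 1 for i ∈ {1}; NE contributions (4, 0), S = 4.
u_1 = (4 − 4) + 1.3·4 = 5.2.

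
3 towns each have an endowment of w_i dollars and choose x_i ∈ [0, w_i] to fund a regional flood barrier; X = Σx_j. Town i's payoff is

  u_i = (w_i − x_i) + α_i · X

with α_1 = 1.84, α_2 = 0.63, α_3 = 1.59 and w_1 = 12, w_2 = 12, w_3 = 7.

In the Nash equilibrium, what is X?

19

∂u_i/∂x_i = α_i − 1, so town i contributes w_i if α_i > 1, else 0.
α_i > 1 for i ∈ {1, 3}; NE contributions (12, 0, 7), X = 19.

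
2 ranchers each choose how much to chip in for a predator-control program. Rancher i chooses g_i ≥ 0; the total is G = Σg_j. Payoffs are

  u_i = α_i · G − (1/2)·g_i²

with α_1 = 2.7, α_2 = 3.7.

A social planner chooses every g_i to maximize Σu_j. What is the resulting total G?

12.8

Planner FOC: ∂(Σu_j)/∂g_i = (Σα_j) − g_i = 0, so g_i^SO = Σα_j = 6.4 for every i; G^SO = 12.8.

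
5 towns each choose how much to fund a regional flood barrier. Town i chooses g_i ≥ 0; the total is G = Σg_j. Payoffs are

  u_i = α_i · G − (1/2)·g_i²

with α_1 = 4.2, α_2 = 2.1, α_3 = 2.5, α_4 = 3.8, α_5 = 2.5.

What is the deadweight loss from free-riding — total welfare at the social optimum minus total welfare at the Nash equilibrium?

366.51

Town i's FOC: ∂u_i/∂g_i = α_i − g_i = 0, so g_i* = α_i.
NE contributions = (4.2, 2.1, 2.5, 3.8, 2.5); G = 15.1.
W^NE = (Σα)·G − ½Σα_i² = 15.1² − ½·48.99 = 203.515.
Planner sets g_i = Σα_j = 15.1 for every i, so G^SO = 5·15.1 = 75.5.
W^SO = (Σα)·G^SO − ½·5·(Σα)² = (5/2)·15.1² = 570.025.
Deadweight loss = W^SO − W^NE = 366.51.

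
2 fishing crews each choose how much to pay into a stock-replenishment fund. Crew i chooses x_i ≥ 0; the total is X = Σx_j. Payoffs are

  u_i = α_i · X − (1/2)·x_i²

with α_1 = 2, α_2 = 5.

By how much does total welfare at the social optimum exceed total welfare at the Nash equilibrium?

Crew i's FOC: ∂u_i/∂x_i = α_i − x_i = 0, so x_i* = α_i.
NE contributions = (2, 5); X = 7.
W^NE = (Σα)·X − ½Σα_i² = 7² − ½·29 = 34.5.
Planner sets x_i = Σα_j = 7 for every i, so X^SO = 2·7 = 14.
W^SO = (Σα)·X^SO − ½·2·(Σα)² = (2/2)·7² = 49.
Deadweight loss = W^SO − W^NE = 14.5.

14.5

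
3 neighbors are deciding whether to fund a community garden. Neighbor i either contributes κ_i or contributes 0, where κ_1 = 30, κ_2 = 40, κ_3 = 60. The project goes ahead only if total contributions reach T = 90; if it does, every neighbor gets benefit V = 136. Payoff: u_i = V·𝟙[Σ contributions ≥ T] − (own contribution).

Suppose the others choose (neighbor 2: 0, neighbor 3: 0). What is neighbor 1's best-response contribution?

0

Others' total = 0. Even contributing 30 gives 30 < 90: no benefit either way.
Best response: 0.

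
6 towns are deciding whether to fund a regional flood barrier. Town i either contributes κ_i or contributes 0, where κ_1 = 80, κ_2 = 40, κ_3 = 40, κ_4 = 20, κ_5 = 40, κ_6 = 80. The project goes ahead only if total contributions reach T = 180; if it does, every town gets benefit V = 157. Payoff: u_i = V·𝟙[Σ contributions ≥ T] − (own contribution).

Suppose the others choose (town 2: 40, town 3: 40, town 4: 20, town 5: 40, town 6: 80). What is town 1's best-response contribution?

0

Others' total = 220 ≥ 180; contributing adds cost 80 for no extra benefit.
Best response: 0.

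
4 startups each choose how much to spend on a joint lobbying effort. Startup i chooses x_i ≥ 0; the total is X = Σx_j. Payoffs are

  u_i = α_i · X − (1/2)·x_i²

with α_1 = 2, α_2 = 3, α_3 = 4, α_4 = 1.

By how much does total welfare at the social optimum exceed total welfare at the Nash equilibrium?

115

Startup i's FOC: ∂u_i/∂x_i = α_i − x_i = 0, so x_i* = α_i.
NE contributions = (2, 3, 4, 1); X = 10.
W^NE = (Σα)·X − ½Σα_i² = 10² − ½·30 = 85.
Planner sets x_i = Σα_j = 10 for every i, so X^SO = 4·10 = 40.
W^SO = (Σα)·X^SO − ½·4·(Σα)² = (4/2)·10² = 200.
Deadweight loss = W^SO − W^NE = 115.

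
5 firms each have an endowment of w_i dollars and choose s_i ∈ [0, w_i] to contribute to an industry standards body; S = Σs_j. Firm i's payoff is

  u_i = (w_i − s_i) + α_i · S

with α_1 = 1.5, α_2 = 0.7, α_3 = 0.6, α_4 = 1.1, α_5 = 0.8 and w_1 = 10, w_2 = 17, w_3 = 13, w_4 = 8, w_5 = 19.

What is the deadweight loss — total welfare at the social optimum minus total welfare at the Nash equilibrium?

181.3

∂u_i/∂s_i = α_i − 1, so firm i contributes w_i if α_i > 1, else 0.
α_i > 1 for i ∈ {1, 4}; NE contributions (10, 0, 0, 8, 0), S = 18.
W^NE = Σw_i − S^NE + (Σα_i)·S^NE = 67 + 3.7·18 = 133.6.
Planner: ∂(Σu_j)/∂s_i = Σα_j − 1 = 3.7 > 0, so everyone contributes w_i; S^SO = 67, W^SO = 67 + 3.7·67 = 314.9.
Deadweight loss = 181.3.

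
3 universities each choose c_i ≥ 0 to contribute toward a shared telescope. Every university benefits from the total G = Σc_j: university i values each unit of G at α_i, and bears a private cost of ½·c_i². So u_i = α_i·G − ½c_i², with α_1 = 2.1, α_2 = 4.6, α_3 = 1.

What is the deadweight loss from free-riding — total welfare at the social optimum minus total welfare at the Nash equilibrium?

42.93

University i's FOC: ∂u_i/∂c_i = α_i − c_i = 0, so c_i* = α_i.
NE contributions = (2.1, 4.6, 1); G = 7.7.
W^NE = (Σα)·G − ½Σα_i² = 7.7² − ½·26.57 = 46.005.
Planner sets c_i = Σα_j = 7.7 for every i, so G^SO = 3·7.7 = 23.1.
W^SO = (Σα)·G^SO − ½·3·(Σα)² = (3/2)·7.7² = 88.935.
Deadweight loss = W^SO − W^NE = 42.93.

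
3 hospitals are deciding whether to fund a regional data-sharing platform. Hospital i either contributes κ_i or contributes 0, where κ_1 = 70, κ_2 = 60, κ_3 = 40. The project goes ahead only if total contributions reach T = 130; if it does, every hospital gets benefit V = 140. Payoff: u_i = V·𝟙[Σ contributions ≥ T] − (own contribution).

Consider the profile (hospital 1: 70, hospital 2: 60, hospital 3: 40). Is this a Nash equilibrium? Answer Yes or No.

No

Total = 170 ≥ 130: provided.
Hospital 1 (pledges 70, payoff 70): dropping to 0 → total 100, payoff 0. No gain.
Hospital 2 (pledges 60, payoff 80): dropping to 0 → total 110, payoff 0. No gain.
Hospital 3 (pledges 40, payoff 100): dropping to 0 → total 130, payoff 140. Profitable deviation.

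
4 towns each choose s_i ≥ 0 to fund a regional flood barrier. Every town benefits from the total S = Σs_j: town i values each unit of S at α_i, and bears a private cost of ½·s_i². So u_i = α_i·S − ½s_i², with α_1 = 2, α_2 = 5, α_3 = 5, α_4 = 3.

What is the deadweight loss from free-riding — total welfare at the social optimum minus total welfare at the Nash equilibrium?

Town i's FOC: ∂u_i/∂s_i = α_i − s_i = 0, so s_i* = α_i.
NE contributions = (2, 5, 5, 3); S = 15.
W^NE = (Σα)·S − ½Σα_i² = 15² − ½·63 = 193.5.
Planner sets s_i = Σα_j = 15 for every i, so S^SO = 4·15 = 60.
W^SO = (Σα)·S^SO − ½·4·(Σα)² = (4/2)·15² = 450.
Deadweight loss = W^SO − W^NE = 256.5.

256.5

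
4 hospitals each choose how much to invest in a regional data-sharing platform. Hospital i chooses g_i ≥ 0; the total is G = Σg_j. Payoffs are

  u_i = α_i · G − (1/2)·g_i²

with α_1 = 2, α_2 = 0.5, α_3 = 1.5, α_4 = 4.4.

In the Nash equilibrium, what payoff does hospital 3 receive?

11.475

Hospital i's FOC: ∂u_i/∂g_i = α_i − g_i = 0, so g_i* = α_i.
NE contributions = (2, 0.5, 1.5, 4.4); G = 8.4.
u_3 = α_3·G − ½·(g_3)² = 1.5·8.4 − ½·1.5² = 11.475.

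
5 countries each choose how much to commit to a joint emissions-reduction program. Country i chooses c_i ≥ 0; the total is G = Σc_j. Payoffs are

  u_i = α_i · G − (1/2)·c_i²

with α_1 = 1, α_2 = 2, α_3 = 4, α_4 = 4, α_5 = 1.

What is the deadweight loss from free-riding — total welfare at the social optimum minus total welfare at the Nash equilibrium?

235

Country i's FOC: ∂u_i/∂c_i = α_i − c_i = 0, so c_i* = α_i.
NE contributions = (1, 2, 4, 4, 1); G = 12.
W^NE = (Σα)·G − ½Σα_i² = 12² − ½·38 = 125.
Planner sets c_i = Σα_j = 12 for every i, so G^SO = 5·12 = 60.
W^SO = (Σα)·G^SO − ½·5·(Σα)² = (5/2)·12² = 360.
Deadweight loss = W^SO − W^NE = 235.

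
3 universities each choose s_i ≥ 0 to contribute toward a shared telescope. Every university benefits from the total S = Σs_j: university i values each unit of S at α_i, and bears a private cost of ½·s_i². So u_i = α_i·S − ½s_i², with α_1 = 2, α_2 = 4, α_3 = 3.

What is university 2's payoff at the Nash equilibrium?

University i's FOC: ∂u_i/∂s_i = α_i − s_i = 0, so s_i* = α_i.
NE contributions = (2, 4, 3); S = 9.
u_2 = α_2·S − ½·(s_2)² = 4·9 − ½·4² = 28.

28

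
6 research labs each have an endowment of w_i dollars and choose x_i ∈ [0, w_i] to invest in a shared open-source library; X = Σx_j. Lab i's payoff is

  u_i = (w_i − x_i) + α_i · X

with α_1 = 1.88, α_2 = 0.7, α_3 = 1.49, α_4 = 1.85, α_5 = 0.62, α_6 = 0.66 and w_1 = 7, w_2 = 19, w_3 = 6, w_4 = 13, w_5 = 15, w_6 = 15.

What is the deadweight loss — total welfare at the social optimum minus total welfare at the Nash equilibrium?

∂u_i/∂x_i = α_i − 1, so lab i contributes w_i if α_i > 1, else 0.
α_i > 1 for i ∈ {1, 3, 4}; NE contributions (7, 0, 6, 13, 0, 0), X = 26.
W^NE = Σw_i − X^NE + (Σα_i)·X^NE = 75 + 6.2·26 = 236.2.
Planner: ∂(Σu_j)/∂x_i = Σα_j − 1 = 6.2 > 0, so everyone contributes w_i; X^SO = 75, W^SO = 75 + 6.2·75 = 540.
Deadweight loss = 303.8.

303.8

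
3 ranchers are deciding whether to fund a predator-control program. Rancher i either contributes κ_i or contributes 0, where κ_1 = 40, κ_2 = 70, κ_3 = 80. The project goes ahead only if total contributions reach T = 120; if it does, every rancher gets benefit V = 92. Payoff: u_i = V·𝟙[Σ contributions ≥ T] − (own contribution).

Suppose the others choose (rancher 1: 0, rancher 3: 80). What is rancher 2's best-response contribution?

Others' total = 80. Contributing 70 brings total to 150 ≥ 120: gain V − κ_2 = 22.
Best response: 70.

70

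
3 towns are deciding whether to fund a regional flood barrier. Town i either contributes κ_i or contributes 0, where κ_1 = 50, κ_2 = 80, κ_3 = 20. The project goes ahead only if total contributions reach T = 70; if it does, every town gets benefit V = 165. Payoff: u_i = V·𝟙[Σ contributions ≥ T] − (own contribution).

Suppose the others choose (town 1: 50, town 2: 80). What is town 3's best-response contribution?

Others' total = 130 ≥ 70; contributing adds cost 20 for no extra benefit.
Best response: 0.

0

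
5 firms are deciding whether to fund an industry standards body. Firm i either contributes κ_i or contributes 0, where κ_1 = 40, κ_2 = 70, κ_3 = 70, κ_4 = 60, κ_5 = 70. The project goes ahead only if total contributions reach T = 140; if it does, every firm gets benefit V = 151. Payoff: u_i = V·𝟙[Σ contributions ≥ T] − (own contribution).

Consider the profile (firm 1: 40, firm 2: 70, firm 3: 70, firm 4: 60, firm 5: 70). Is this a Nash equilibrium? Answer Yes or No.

No

Total = 310 ≥ 140: provided.
Firm 1 (pledges 40, payoff 111): dropping to 0 → total 270, payoff 151. Profitable deviation.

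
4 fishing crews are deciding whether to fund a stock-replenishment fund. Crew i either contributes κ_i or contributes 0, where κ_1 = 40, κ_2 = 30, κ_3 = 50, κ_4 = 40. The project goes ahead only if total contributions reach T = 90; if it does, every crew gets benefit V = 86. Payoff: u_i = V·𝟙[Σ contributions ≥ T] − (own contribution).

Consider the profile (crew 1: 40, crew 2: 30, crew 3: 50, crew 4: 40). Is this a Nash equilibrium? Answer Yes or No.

Total = 160 ≥ 90: provided.
Crew 1 (pledges 40, payoff 46): dropping to 0 → total 120, payoff 86. Profitable deviation.

No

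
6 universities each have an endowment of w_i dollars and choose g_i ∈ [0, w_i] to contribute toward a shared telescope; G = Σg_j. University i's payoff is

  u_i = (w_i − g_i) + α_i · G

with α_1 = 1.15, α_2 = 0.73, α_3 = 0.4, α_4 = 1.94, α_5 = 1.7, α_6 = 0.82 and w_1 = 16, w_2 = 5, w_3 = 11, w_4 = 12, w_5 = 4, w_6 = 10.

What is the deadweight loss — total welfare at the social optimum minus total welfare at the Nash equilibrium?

149.24

∂u_i/∂g_i = α_i − 1, so university i contributes w_i if α_i > 1, else 0.
α_i > 1 for i ∈ {1, 4, 5}; NE contributions (16, 0, 0, 12, 4, 0), G = 32.
W^NE = Σw_i − G^NE + (Σα_i)·G^NE = 58 + 5.74·32 = 241.68.
Planner: ∂(Σu_j)/∂g_i = Σα_j − 1 = 5.74 > 0, so everyone contributes w_i; G^SO = 58, W^SO = 58 + 5.74·58 = 390.92.
Deadweight loss = 149.24.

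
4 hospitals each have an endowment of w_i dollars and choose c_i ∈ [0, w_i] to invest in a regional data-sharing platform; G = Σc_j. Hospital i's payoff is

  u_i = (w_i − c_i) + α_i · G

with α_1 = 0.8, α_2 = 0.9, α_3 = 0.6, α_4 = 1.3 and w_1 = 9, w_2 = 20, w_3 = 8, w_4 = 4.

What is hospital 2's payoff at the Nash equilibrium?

∂u_i/∂c_i = α_i − 1, so hospital i contributes w_i if α_i > 1, else 0.
α_i > 1 for i ∈ {4}; NE contributions (0, 0, 0, 4), G = 4.
u_2 = (20 − 0) + 0.9·4 = 23.6.

23.6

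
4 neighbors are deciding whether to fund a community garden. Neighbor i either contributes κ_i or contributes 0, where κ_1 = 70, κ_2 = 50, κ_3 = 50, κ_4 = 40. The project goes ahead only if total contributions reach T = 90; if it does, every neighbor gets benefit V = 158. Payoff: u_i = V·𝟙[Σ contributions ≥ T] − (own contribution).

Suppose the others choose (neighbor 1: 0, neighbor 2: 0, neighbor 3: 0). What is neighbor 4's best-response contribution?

0

Others' total = 0. Even contributing 40 gives 40 < 90: no benefit either way.
Best response: 0.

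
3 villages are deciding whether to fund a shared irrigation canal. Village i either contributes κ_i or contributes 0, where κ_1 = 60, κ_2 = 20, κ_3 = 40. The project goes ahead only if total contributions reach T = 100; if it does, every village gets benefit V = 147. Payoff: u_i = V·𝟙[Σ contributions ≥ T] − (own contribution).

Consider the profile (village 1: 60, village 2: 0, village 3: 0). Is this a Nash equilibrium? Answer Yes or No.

Total = 60 < 100: not provided.
Village 1 (pledges 60, payoff -60): dropping to 0 → total 0, payoff 0. Profitable deviation.

No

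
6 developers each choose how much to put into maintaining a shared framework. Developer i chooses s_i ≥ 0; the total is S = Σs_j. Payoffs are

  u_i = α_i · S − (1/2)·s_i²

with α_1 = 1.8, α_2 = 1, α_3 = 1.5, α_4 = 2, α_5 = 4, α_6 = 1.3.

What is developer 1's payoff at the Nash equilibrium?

Developer i's FOC: ∂u_i/∂s_i = α_i − s_i = 0, so s_i* = α_i.
NE contributions = (1.8, 1, 1.5, 2, 4, 1.3); S = 11.6.
u_1 = α_1·S − ½·(s_1)² = 1.8·11.6 − ½·1.8² = 19.26.

19.26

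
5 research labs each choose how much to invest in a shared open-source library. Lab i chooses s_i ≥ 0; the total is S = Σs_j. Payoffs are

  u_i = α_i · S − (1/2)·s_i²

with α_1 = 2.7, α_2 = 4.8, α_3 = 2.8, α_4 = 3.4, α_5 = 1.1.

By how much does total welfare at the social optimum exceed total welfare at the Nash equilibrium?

354.03

Lab i's FOC: ∂u_i/∂s_i = α_i − s_i = 0, so s_i* = α_i.
NE contributions = (2.7, 4.8, 2.8, 3.4, 1.1); S = 14.8.
W^NE = (Σα)·S − ½Σα_i² = 14.8² − ½·50.94 = 193.57.
Planner sets s_i = Σα_j = 14.8 for every i, so S^SO = 5·14.8 = 74.
W^SO = (Σα)·S^SO − ½·5·(Σα)² = (5/2)·14.8² = 547.6.
Deadweight loss = W^SO − W^NE = 354.03.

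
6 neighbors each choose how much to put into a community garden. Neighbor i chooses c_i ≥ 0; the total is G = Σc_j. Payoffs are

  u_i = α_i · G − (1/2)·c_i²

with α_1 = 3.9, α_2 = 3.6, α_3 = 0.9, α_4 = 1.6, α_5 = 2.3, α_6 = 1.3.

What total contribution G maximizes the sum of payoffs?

81.6

Planner FOC: ∂(Σu_j)/∂c_i = (Σα_j) − c_i = 0, so c_i^SO = Σα_j = 13.6 for every i; G^SO = 81.6.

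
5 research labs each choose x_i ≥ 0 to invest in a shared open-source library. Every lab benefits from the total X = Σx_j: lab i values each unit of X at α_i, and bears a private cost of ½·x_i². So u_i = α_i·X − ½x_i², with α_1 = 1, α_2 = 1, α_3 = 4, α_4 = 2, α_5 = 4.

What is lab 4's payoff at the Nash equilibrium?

22

Lab i's FOC: ∂u_i/∂x_i = α_i − x_i = 0, so x_i* = α_i.
NE contributions = (1, 1, 4, 2, 4); X = 12.
u_4 = α_4·X − ½·(x_4)² = 2·12 − ½·2² = 22.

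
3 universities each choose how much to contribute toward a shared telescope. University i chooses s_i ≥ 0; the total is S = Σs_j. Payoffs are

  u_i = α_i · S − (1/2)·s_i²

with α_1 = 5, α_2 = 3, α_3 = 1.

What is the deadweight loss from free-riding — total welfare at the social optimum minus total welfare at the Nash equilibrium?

University i's FOC: ∂u_i/∂s_i = α_i − s_i = 0, so s_i* = α_i.
NE contributions = (5, 3, 1); S = 9.
W^NE = (Σα)·S − ½Σα_i² = 9² − ½·35 = 63.5.
Planner sets s_i = Σα_j = 9 for every i, so S^SO = 3·9 = 27.
W^SO = (Σα)·S^SO − ½·3·(Σα)² = (3/2)·9² = 121.5.
Deadweight loss = W^SO − W^NE = 58.

58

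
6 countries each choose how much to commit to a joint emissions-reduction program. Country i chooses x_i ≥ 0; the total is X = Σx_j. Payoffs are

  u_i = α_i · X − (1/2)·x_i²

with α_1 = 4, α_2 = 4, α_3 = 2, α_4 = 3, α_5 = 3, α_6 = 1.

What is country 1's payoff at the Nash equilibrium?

Country i's FOC: ∂u_i/∂x_i = α_i − x_i = 0, so x_i* = α_i.
NE contributions = (4, 4, 2, 3, 3, 1); X = 17.
u_1 = α_1·X − ½·(x_1)² = 4·17 − ½·4² = 60.

60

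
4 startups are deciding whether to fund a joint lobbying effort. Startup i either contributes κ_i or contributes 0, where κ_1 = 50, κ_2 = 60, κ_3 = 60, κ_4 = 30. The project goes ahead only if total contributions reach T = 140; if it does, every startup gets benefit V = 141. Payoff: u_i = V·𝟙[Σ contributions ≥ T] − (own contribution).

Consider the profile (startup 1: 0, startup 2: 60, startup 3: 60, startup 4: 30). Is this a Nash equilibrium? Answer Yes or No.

Total = 150 ≥ 140: provided.
Startup 1 (pledges 0, payoff 141): pledging 50 → total 200, payoff 91. No gain.
Startup 2 (pledges 60, payoff 81): dropping to 0 → total 90, payoff 0. No gain.
Startup 3 (pledges 60, payoff 81): dropping to 0 → total 90, payoff 0. No gain.
Startup 4 (pledges 30, payoff 111): dropping to 0 → total 120, payoff 0. No gain.

Yes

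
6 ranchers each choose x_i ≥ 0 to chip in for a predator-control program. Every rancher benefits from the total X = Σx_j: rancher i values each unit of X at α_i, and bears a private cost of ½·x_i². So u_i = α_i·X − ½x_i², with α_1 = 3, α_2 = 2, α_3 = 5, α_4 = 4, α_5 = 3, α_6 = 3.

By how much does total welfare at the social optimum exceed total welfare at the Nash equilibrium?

836

Rancher i's FOC: ∂u_i/∂x_i = α_i − x_i = 0, so x_i* = α_i.
NE contributions = (3, 2, 5, 4, 3, 3); X = 20.
W^NE = (Σα)·X − ½Σα_i² = 20² − ½·72 = 364.
Planner sets x_i = Σα_j = 20 for every i, so X^SO = 6·20 = 120.
W^SO = (Σα)·X^SO − ½·6·(Σα)² = (6/2)·20² = 1200.
Deadweight loss = W^SO − W^NE = 836.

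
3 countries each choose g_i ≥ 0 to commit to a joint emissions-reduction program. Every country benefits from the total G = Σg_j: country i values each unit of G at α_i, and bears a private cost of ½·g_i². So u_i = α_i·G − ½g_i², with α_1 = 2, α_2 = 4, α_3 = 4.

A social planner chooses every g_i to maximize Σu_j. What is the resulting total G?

Planner FOC: ∂(Σu_j)/∂g_i = (Σα_j) − g_i = 0, so g_i^SO = Σα_j = 10 for every i; G^SO = 30.

30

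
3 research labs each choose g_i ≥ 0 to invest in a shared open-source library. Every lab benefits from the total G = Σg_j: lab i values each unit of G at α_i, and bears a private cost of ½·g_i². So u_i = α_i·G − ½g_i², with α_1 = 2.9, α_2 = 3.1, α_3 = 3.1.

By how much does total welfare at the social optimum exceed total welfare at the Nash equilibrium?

Lab i's FOC: ∂u_i/∂g_i = α_i − g_i = 0, so g_i* = α_i.
NE contributions = (2.9, 3.1, 3.1); G = 9.1.
W^NE = (Σα)·G − ½Σα_i² = 9.1² − ½·27.63 = 68.995.
Planner sets g_i = Σα_j = 9.1 for every i, so G^SO = 3·9.1 = 27.3.
W^SO = (Σα)·G^SO − ½·3·(Σα)² = (3/2)·9.1² = 124.215.
Deadweight loss = W^SO − W^NE = 55.22.

55.22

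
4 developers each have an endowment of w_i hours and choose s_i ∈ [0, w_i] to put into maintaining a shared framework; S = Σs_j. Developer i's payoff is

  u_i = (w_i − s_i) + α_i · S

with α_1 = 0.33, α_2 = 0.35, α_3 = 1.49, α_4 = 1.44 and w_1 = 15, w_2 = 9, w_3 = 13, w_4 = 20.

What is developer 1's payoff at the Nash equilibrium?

25.89

∂u_i/∂s_i = α_i − 1, so developer i contributes w_i if α_i > 1, else 0.
α_i > 1 for i ∈ {3, 4}; NE contributions (0, 0, 13, 20), S = 33.
u_1 = (15 − 0) + 0.33·33 = 25.89.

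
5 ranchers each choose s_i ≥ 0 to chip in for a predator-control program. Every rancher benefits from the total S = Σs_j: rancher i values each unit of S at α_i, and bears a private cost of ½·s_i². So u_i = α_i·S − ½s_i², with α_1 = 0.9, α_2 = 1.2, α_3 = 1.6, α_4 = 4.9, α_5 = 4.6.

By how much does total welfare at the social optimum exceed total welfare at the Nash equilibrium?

286.35

Rancher i's FOC: ∂u_i/∂s_i = α_i − s_i = 0, so s_i* = α_i.
NE contributions = (0.9, 1.2, 1.6, 4.9, 4.6); S = 13.2.
W^NE = (Σα)·S − ½Σα_i² = 13.2² − ½·49.98 = 149.25.
Planner sets s_i = Σα_j = 13.2 for every i, so S^SO = 5·13.2 = 66.
W^SO = (Σα)·S^SO − ½·5·(Σα)² = (5/2)·13.2² = 435.6.
Deadweight loss = W^SO − W^NE = 286.35.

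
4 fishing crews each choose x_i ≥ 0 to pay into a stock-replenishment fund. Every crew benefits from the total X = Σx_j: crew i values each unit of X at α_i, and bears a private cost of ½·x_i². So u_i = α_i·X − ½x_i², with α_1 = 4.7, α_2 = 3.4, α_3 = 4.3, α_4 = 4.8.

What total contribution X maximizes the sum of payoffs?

68.8

Planner FOC: ∂(Σu_j)/∂x_i = (Σα_j) − x_i = 0, so x_i^SO = Σα_j = 17.2 for every i; X^SO = 68.8.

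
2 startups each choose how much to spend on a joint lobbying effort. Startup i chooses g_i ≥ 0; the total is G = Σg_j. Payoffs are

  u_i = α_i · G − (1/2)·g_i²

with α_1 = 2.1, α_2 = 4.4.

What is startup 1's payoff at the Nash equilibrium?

11.445

Startup i's FOC: ∂u_i/∂g_i = α_i − g_i = 0, so g_i* = α_i.
NE contributions = (2.1, 4.4); G = 6.5.
u_1 = α_1·G − ½·(g_1)² = 2.1·6.5 − ½·2.1² = 11.445.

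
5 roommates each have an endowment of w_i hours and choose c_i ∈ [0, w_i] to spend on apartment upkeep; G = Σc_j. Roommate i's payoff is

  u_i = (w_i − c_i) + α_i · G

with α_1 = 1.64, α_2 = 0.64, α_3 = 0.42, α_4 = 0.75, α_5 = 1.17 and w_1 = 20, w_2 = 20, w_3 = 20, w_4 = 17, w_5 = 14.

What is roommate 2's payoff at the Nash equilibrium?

∂u_i/∂c_i = α_i − 1, so roommate i contributes w_i if α_i > 1, else 0.
α_i > 1 for i ∈ {1, 5}; NE contributions (20, 0, 0, 0, 14), G = 34.
u_2 = (20 − 0) + 0.64·34 = 41.76.

41.76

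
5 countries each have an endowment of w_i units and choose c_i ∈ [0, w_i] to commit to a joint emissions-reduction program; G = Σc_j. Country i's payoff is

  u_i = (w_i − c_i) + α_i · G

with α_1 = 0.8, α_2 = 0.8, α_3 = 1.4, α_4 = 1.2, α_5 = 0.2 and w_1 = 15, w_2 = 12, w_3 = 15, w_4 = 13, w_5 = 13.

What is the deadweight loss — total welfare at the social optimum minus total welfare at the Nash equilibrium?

136

∂u_i/∂c_i = α_i − 1, so country i contributes w_i if α_i > 1, else 0.
α_i > 1 for i ∈ {3, 4}; NE contributions (0, 0, 15, 13, 0), G = 28.
W^NE = Σw_i − G^NE + (Σα_i)·G^NE = 68 + 3.4·28 = 163.2.
Planner: ∂(Σu_j)/∂c_i = Σα_j − 1 = 3.4 > 0, so everyone contributes w_i; G^SO = 68, W^SO = 68 + 3.4·68 = 299.2.
Deadweight loss = 136.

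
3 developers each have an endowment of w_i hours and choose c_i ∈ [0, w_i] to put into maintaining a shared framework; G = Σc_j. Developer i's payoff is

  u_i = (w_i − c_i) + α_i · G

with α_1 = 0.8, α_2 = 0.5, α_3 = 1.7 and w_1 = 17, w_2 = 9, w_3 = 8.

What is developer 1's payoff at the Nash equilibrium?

∂u_i/∂c_i = α_i − 1, so developer i contributes w_i if α_i > 1, else 0.
α_i > 1 for i ∈ {3}; NE contributions (0, 0, 8), G = 8.
u_1 = (17 − 0) + 0.8·8 = 23.4.

23.4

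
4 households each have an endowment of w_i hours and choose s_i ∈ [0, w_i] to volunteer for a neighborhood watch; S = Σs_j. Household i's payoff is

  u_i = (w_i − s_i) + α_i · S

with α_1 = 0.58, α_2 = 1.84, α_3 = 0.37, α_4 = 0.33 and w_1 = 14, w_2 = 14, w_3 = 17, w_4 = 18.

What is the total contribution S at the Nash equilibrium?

∂u_i/∂s_i = α_i − 1, so household i contributes w_i if α_i > 1, else 0.
α_i > 1 for i ∈ {2}; NE contributions (0, 14, 0, 0), S = 14.

14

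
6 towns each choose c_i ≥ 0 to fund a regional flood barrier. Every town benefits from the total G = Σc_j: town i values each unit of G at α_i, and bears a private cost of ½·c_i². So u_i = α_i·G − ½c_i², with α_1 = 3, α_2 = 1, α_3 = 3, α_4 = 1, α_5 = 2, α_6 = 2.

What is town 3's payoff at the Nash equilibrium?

Town i's FOC: ∂u_i/∂c_i = α_i − c_i = 0, so c_i* = α_i.
NE contributions = (3, 1, 3, 1, 2, 2); G = 12.
u_3 = α_3·G − ½·(c_3)² = 3·12 − ½·3² = 31.5.

31.5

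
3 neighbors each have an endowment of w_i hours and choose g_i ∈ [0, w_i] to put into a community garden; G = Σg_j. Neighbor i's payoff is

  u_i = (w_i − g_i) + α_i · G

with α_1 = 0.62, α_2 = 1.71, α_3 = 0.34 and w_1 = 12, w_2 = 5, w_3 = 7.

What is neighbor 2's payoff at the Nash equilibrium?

8.55

∂u_i/∂g_i = α_i − 1, so neighbor i contributes w_i if α_i > 1, else 0.
α_i > 1 for i ∈ {2}; NE contributions (0, 5, 0), G = 5.
u_2 = (5 − 5) + 1.71·5 = 8.55.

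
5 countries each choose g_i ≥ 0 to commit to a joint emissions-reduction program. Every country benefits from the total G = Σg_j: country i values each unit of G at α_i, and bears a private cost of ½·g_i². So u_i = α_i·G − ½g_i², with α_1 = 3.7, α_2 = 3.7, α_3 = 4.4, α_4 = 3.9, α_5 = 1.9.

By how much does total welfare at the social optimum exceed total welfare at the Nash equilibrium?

Country i's FOC: ∂u_i/∂g_i = α_i − g_i = 0, so g_i* = α_i.
NE contributions = (3.7, 3.7, 4.4, 3.9, 1.9); G = 17.6.
W^NE = (Σα)·G − ½Σα_i² = 17.6² − ½·65.56 = 276.98.
Planner sets g_i = Σα_j = 17.6 for every i, so G^SO = 5·17.6 = 88.
W^SO = (Σα)·G^SO − ½·5·(Σα)² = (5/2)·17.6² = 774.4.
Deadweight loss = W^SO − W^NE = 497.42.

497.42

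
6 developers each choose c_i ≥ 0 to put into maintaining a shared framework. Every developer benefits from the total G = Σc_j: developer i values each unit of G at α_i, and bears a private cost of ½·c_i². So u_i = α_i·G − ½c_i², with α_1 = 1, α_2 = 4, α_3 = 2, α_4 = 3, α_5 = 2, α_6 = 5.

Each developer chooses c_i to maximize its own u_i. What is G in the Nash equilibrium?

Developer i's FOC: ∂u_i/∂c_i = α_i − c_i = 0, so c_i* = α_i.
NE contributions = (1, 4, 2, 3, 2, 5); G = 17.

17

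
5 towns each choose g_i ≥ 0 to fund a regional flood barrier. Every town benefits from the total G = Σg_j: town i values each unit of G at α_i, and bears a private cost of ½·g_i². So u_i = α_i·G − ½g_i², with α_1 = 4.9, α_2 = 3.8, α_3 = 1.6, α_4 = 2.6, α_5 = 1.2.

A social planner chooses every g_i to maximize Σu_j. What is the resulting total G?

Planner FOC: ∂(Σu_j)/∂g_i = (Σα_j) − g_i = 0, so g_i^SO = Σα_j = 14.1 for every i; G^SO = 70.5.

70.5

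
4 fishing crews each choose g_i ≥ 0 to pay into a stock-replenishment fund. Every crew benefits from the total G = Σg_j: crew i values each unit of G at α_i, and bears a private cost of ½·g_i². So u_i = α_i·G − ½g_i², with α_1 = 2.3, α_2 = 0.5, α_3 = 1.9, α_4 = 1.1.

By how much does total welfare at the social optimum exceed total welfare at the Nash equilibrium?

Crew i's FOC: ∂u_i/∂g_i = α_i − g_i = 0, so g_i* = α_i.
NE contributions = (2.3, 0.5, 1.9, 1.1); G = 5.8.
W^NE = (Σα)·G − ½Σα_i² = 5.8² − ½·10.36 = 28.46.
Planner sets g_i = Σα_j = 5.8 for every i, so G^SO = 4·5.8 = 23.2.
W^SO = (Σα)·G^SO − ½·4·(Σα)² = (4/2)·5.8² = 67.28.
Deadweight loss = W^SO − W^NE = 38.82.

38.82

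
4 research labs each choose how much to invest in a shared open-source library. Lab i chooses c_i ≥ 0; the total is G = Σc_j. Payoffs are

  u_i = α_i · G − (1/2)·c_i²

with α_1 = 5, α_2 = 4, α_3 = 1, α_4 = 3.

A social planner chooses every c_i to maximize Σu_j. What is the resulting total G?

Planner FOC: ∂(Σu_j)/∂c_i = (Σα_j) − c_i = 0, so c_i^SO = Σα_j = 13 for every i; G^SO = 52.

52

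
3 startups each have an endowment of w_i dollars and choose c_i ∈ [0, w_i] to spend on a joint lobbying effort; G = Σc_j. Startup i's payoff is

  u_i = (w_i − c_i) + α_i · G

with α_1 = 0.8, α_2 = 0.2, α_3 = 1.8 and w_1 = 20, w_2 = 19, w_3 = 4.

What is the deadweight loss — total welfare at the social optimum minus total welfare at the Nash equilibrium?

∂u_i/∂c_i = α_i − 1, so startup i contributes w_i if α_i > 1, else 0.
α_i > 1 for i ∈ {3}; NE contributions (0, 0, 4), G = 4.
W^NE = Σw_i − G^NE + (Σα_i)·G^NE = 43 + 1.8·4 = 50.2.
Planner: ∂(Σu_j)/∂c_i = Σα_j − 1 = 1.8 > 0, so everyone contributes w_i; G^SO = 43, W^SO = 43 + 1.8·43 = 120.4.
Deadweight loss = 70.2.

70.2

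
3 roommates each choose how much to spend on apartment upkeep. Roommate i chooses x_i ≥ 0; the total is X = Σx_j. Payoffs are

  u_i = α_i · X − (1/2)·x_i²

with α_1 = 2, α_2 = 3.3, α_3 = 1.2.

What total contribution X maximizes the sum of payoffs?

Planner FOC: ∂(Σu_j)/∂x_i = (Σα_j) − x_i = 0, so x_i^SO = Σα_j = 6.5 for every i; X^SO = 19.5.

19.5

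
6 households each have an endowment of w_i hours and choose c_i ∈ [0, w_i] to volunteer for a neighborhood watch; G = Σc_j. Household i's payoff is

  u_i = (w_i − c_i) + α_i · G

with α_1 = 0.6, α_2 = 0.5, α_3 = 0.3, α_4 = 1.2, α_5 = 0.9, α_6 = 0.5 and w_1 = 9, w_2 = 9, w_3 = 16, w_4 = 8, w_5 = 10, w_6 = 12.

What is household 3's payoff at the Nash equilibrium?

∂u_i/∂c_i = α_i − 1, so household i contributes w_i if α_i > 1, else 0.
α_i > 1 for i ∈ {4}; NE contributions (0, 0, 0, 8, 0, 0), G = 8.
u_3 = (16 − 0) + 0.3·8 = 18.4.

18.4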